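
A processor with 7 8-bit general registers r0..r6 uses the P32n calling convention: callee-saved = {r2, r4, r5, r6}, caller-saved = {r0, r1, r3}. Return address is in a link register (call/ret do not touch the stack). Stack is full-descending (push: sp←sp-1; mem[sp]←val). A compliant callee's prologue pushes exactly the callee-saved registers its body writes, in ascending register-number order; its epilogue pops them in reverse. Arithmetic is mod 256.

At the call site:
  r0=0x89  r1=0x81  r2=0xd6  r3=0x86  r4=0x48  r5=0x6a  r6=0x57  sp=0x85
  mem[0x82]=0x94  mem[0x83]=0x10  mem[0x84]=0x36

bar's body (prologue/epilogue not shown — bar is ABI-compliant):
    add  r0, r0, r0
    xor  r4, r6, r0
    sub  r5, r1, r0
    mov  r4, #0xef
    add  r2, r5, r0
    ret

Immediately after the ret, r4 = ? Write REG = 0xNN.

prologue: push r2 -> mem[0x84]=0xd6, sp=0x84
prologue: push r4 -> mem[0x83]=0x48, sp=0x83
prologue: push r5 -> mem[0x82]=0x6a, sp=0x82
body[0] add  r0, r0, r0 -> r0=0x12
body[1] xor  r4, r6, r0 -> r4=0x45
body[2] sub  r5, r1, r0 -> r5=0x6f
body[3] mov  r4, #0xef -> r4=0xef
body[4] add  r2, r5, r0 -> r2=0x81
epilogue: pop r5=0x6a, sp=0x83
epilogue: pop r4=0x48, sp=0x84
epilogue: pop r2=0xd6, sp=0x85
r4 is callee-saved -> restored

REG = 0x48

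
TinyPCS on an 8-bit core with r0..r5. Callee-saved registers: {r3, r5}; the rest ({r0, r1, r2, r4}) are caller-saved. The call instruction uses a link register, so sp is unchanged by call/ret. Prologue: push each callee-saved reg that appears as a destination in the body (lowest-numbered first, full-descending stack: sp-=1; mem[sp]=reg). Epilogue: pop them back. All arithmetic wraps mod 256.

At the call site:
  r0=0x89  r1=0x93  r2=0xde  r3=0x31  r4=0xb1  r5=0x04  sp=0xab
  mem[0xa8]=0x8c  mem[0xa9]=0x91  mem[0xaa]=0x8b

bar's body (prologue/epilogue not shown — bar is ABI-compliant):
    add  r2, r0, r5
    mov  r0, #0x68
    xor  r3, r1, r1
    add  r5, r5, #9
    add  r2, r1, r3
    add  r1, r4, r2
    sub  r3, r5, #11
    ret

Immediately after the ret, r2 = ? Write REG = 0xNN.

prologue: push r3 -> mem[0xaa]=0x31, sp=0xaa
prologue: push r5 -> mem[0xa9]=0x04, sp=0xa9
body[0] add  r2, r0, r5 -> r2=0x8d
body[1] mov  r0, #0x68 -> r0=0x68
body[2] xor  r3, r1, r1 -> r3=0x00
body[3] add  r5, r5, #9 -> r5=0x0d
body[4] add  r2, r1, r3 -> r2=0x93
body[5] add  r1, r4, r2 -> r1=0x44
body[6] sub  r3, r5, #11 -> r3=0x02
epilogue: pop r5=0x04, sp=0xaa
epilogue: pop r3=0x31, sp=0xab
r2 is caller-saved -> body value

REG = 0x93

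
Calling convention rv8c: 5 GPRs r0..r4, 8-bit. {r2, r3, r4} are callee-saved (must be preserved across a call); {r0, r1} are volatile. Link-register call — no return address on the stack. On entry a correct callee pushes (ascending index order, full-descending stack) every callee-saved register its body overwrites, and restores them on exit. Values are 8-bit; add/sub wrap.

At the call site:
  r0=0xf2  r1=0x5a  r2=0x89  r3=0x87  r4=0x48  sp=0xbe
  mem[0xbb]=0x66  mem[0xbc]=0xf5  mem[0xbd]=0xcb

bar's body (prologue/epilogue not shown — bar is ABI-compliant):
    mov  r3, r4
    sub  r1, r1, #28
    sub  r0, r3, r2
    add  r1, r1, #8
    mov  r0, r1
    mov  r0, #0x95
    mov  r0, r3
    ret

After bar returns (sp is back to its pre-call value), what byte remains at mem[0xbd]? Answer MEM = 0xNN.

prologue: push r3 -> mem[0xbd]=0x87, sp=0xbd
body[0] mov  r3, r4 -> r3=0x48
body[1] sub  r1, r1, #28 -> r1=0x3e
body[2] sub  r0, r3, r2 -> r0=0xbf
body[3] add  r1, r1, #8 -> r1=0x46
body[4] mov  r0, r1 -> r0=0x46
body[5] mov  r0, #0x95 -> r0=0x95
body[6] mov  r0, r3 -> r0=0x48
epilogue: pop r3=0x87, sp=0xbe
prologue pushed ['r3'] at ['0xbd']

MEM = 0x87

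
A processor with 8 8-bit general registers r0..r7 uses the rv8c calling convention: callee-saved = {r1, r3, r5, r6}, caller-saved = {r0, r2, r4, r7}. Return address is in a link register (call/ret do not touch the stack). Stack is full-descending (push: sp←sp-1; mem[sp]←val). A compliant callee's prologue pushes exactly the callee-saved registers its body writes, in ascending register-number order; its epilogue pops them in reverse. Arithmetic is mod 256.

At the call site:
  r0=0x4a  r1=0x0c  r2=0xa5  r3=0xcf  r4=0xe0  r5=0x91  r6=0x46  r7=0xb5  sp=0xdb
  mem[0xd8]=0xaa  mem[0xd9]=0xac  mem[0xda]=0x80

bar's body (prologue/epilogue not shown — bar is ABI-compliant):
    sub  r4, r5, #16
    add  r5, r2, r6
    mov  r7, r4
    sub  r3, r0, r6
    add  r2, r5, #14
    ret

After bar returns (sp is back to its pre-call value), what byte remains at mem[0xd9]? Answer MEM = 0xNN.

prologue: push r3 -> mem[0xda]=0xcf, sp=0xda
prologue: push r5 -> mem[0xd9]=0x91, sp=0xd9
body[0] sub  r4, r5, #16 -> r4=0x81
body[1] add  r5, r2, r6 -> r5=0xeb
body[2] mov  r7, r4 -> r7=0x81
body[3] sub  r3, r0, r6 -> r3=0x04
body[4] add  r2, r5, #14 -> r2=0xf9
epilogue: pop r5=0x91, sp=0xda
epilogue: pop r3=0xcf, sp=0xdb
prologue pushed ['r3', 'r5'] at ['0xda', '0xd9']

MEM = 0x91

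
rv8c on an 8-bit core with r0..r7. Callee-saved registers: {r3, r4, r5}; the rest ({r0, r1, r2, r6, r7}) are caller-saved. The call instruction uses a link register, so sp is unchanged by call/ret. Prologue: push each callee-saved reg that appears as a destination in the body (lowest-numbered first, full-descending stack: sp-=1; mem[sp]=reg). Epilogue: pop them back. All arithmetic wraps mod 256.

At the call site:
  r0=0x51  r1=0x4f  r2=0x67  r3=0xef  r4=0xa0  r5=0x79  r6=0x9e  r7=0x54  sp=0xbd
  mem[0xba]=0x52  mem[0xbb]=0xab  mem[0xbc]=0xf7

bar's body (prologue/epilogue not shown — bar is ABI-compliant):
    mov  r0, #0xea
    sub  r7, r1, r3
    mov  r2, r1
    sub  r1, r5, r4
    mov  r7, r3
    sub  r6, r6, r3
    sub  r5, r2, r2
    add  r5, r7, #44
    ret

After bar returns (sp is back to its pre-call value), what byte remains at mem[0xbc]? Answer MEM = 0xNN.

MEM = 0x79

prologue: push r5 -> mem[0xbc]=0x79, sp=0xbc
body[0] mov  r0, #0xea -> r0=0xea
body[1] sub  r7, r1, r3 -> r7=0x60
body[2] mov  r2, r1 -> r2=0x4f
body[3] sub  r1, r5, r4 -> r1=0xd9
body[4] mov  r7, r3 -> r7=0xef
body[5] sub  r6, r6, r3 -> r6=0xaf
body[6] sub  r5, r2, r2 -> r5=0x00
body[7] add  r5, r7, #44 -> r5=0x1b
epilogue: pop r5=0x79, sp=0xbd
prologue pushed ['r5'] at ['0xbc']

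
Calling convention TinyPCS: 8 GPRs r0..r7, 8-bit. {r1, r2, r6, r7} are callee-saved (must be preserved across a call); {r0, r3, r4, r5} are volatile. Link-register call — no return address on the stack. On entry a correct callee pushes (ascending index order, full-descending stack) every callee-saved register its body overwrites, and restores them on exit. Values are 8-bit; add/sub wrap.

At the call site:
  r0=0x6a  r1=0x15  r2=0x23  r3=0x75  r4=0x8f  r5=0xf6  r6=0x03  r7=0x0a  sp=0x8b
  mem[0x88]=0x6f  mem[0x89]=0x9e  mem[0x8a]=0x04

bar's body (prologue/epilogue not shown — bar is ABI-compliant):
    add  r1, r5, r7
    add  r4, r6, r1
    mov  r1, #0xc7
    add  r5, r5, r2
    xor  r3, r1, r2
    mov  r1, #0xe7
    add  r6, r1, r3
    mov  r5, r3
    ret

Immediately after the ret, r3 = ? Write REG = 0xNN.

prologue: push r1 -> mem[0x8a]=0x15, sp=0x8a
prologue: push r6 -> mem[0x89]=0x03, sp=0x89
body[0] add  r1, r5, r7 -> r1=0x00
body[1] add  r4, r6, r1 -> r4=0x03
body[2] mov  r1, #0xc7 -> r1=0xc7
body[3] add  r5, r5, r2 -> r5=0x19
body[4] xor  r3, r1, r2 -> r3=0xe4
body[5] mov  r1, #0xe7 -> r1=0xe7
body[6] add  r6, r1, r3 -> r6=0xcb
body[7] mov  r5, r3 -> r5=0xe4
epilogue: pop r6=0x03, sp=0x8a
epilogue: pop r1=0x15, sp=0x8b
r3 is caller-saved -> body value

REG = 0xe4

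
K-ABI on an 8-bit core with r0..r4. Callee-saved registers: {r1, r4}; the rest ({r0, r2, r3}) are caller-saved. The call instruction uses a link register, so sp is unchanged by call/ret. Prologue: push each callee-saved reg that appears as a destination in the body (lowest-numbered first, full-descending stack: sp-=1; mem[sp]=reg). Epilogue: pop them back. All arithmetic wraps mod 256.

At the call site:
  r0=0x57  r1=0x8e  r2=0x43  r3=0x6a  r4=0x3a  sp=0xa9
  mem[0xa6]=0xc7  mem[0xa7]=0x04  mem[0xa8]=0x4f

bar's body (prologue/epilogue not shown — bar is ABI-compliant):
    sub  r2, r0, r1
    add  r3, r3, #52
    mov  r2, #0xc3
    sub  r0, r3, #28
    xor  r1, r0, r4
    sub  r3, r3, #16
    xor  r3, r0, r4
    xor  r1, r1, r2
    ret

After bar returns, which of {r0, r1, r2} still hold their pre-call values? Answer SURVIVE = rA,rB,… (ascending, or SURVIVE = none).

SURVIVE = r1

prologue: push r1 → mem[0xa8]=0x8e, sp=0xa8
body[0] sub  r2, r0, r1 → r2=0xc9
body[1] add  r3, r3, #52 → r3=0x9e
body[2] mov  r2, #0xc3 → r2=0xc3
body[3] sub  r0, r3, #28 → r0=0x82
body[4] xor  r1, r0, r4 → r1=0xb8
body[5] sub  r3, r3, #16 → r3=0x8e
body[6] xor  r3, r0, r4 → r3=0xb8
body[7] xor  r1, r1, r2 → r1=0x7b
epilogue: pop r1=0x8e, sp=0xa9
r0: caller-saved, written=True
r1: callee-saved, written=True
r2: caller-saved, written=True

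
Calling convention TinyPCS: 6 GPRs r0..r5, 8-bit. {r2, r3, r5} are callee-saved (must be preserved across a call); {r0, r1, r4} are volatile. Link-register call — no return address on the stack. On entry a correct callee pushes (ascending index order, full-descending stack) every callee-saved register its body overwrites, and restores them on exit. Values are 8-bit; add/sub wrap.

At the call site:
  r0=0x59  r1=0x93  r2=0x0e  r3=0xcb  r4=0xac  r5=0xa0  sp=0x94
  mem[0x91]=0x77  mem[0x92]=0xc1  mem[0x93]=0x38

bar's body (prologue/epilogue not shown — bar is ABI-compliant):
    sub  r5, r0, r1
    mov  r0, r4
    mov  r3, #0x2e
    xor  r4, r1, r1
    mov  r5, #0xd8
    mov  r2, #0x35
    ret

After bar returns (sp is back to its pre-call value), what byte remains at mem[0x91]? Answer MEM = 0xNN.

prologue: push r2 -> mem[0x93]=0x0e, sp=0x93
prologue: push r3 -> mem[0x92]=0xcb, sp=0x92
prologue: push r5 -> mem[0x91]=0xa0, sp=0x91
body[0] sub  r5, r0, r1 -> r5=0xc6
body[1] mov  r0, r4 -> r0=0xac
body[2] mov  r3, #0x2e -> r3=0x2e
body[3] xor  r4, r1, r1 -> r4=0x00
body[4] mov  r5, #0xd8 -> r5=0xd8
body[5] mov  r2, #0x35 -> r2=0x35
epilogue: pop r5=0xa0, sp=0x92
epilogue: pop r3=0xcb, sp=0x93
epilogue: pop r2=0x0e, sp=0x94
prologue pushed ['r2', 'r3', 'r5'] at ['0x93', '0x92', '0x91']

MEM = 0xa0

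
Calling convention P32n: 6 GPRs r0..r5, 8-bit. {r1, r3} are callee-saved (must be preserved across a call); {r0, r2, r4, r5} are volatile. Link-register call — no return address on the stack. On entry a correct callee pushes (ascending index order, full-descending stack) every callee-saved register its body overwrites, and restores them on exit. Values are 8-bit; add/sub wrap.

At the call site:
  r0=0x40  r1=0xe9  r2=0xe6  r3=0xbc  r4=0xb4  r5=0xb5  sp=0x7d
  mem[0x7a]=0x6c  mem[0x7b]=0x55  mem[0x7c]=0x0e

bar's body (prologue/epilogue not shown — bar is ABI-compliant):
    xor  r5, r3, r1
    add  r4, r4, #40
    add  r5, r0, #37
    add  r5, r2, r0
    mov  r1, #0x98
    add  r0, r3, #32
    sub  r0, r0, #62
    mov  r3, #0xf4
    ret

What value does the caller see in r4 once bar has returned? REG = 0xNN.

REG = 0xdc

prologue: push r1 -> mem[0x7c]=0xe9, sp=0x7c
prologue: push r3 -> mem[0x7b]=0xbc, sp=0x7b
body[0] xor  r5, r3, r1 -> r5=0x55
body[1] add  r4, r4, #40 -> r4=0xdc
body[2] add  r5, r0, #37 -> r5=0x65
body[3] add  r5, r2, r0 -> r5=0x26
body[4] mov  r1, #0x98 -> r1=0x98
body[5] add  r0, r3, #32 -> r0=0xdc
body[6] sub  r0, r0, #62 -> r0=0x9e
body[7] mov  r3, #0xf4 -> r3=0xf4
epilogue: pop r3=0xbc, sp=0x7c
epilogue: pop r1=0xe9, sp=0x7d
r4 is caller-saved -> body value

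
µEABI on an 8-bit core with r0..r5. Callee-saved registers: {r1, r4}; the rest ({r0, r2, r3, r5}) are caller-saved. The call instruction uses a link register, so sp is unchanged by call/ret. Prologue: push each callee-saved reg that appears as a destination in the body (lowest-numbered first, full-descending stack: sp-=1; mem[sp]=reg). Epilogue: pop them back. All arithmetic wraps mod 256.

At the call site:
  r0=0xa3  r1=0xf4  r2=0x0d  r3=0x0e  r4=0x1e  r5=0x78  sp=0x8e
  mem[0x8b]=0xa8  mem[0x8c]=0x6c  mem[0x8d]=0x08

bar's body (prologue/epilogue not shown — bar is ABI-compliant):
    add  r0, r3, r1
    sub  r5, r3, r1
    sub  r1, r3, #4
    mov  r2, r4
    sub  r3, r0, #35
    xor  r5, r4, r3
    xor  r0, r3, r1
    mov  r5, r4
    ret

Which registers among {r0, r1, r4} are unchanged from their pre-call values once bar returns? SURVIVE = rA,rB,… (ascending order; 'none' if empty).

prologue: push r1 → mem[0x8d]=0xf4, sp=0x8d
body[0] add  r0, r3, r1 → r0=0x02
body[1] sub  r5, r3, r1 → r5=0x1a
body[2] sub  r1, r3, #4 → r1=0x0a
body[3] mov  r2, r4 → r2=0x1e
body[4] sub  r3, r0, #35 → r3=0xdf
body[5] xor  r5, r4, r3 → r5=0xc1
body[6] xor  r0, r3, r1 → r0=0xd5
body[7] mov  r5, r4 → r5=0x1e
epilogue: pop r1=0xf4, sp=0x8e
r0: caller-saved, written=True
r1: callee-saved, written=True
r4: callee-saved, written=False

SURVIVE = r1,r4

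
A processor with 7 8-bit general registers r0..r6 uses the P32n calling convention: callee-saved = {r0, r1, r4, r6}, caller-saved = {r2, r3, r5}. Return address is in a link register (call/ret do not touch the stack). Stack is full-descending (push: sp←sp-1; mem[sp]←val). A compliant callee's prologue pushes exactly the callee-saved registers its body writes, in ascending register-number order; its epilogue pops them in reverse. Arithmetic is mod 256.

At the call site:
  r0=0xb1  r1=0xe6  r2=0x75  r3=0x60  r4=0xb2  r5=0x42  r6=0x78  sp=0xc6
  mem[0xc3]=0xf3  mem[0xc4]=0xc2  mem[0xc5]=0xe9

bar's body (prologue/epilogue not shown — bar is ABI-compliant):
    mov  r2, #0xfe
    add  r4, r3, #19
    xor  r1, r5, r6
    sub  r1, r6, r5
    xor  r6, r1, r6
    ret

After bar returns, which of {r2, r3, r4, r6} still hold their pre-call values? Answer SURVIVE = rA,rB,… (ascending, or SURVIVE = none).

SURVIVE = r3,r4,r6

prologue: push r1 → mem[0xc5]=0xe6, sp=0xc5
prologue: push r4 → mem[0xc4]=0xb2, sp=0xc4
prologue: push r6 → mem[0xc3]=0x78, sp=0xc3
body[0] mov  r2, #0xfe → r2=0xfe
body[1] add  r4, r3, #19 → r4=0x73
body[2] xor  r1, r5, r6 → r1=0x3a
body[3] sub  r1, r6, r5 → r1=0x36
body[4] xor  r6, r1, r6 → r6=0x4e
epilogue: pop r6=0x78, sp=0xc4
epilogue: pop r4=0xb2, sp=0xc5
epilogue: pop r1=0xe6, sp=0xc6
r2: caller-saved, written=True
r3: caller-saved, written=False
r4: callee-saved, written=True
r6: callee-saved, written=True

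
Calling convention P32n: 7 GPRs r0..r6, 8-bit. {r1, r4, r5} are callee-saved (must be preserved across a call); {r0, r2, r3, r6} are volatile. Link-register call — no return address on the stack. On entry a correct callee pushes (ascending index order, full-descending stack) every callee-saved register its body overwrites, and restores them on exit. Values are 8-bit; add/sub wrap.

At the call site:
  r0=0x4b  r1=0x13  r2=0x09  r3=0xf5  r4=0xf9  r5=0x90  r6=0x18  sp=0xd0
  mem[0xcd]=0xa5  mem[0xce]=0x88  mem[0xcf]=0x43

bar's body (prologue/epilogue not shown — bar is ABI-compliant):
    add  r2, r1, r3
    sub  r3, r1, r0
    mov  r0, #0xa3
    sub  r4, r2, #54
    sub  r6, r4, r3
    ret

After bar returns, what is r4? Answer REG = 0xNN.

prologue: push r4 → mem[0xcf]=0xf9, sp=0xcf
body[0] add  r2, r1, r3 → r2=0x08
body[1] sub  r3, r1, r0 → r3=0xc8
body[2] mov  r0, #0xa3 → r0=0xa3
body[3] sub  r4, r2, #54 → r4=0xd2
body[4] sub  r6, r4, r3 → r6=0x0a
epilogue: pop r4=0xf9, sp=0xd0
r4 is callee-saved → restored

REG = 0xf9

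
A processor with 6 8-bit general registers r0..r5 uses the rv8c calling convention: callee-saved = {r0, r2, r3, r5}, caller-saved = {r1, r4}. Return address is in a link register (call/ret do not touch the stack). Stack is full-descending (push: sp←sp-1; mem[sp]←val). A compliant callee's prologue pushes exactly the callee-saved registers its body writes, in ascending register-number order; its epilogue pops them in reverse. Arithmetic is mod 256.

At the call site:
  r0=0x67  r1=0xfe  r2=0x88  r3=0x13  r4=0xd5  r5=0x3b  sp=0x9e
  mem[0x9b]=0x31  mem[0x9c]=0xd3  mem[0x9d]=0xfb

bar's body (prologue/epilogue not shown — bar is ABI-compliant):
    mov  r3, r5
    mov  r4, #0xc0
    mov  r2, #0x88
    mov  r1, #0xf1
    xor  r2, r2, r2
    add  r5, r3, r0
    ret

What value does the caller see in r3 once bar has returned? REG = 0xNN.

prologue: push r2 → mem[0x9d]=0x88, sp=0x9d
prologue: push r3 → mem[0x9c]=0x13, sp=0x9c
prologue: push r5 → mem[0x9b]=0x3b, sp=0x9b
body[0] mov  r3, r5 → r3=0x3b
body[1] mov  r4, #0xc0 → r4=0xc0
body[2] mov  r2, #0x88 → r2=0x88
body[3] mov  r1, #0xf1 → r1=0xf1
body[4] xor  r2, r2, r2 → r2=0x00
body[5] add  r5, r3, r0 → r5=0xa2
epilogue: pop r5=0x3b, sp=0x9c
epilogue: pop r3=0x13, sp=0x9d
epilogue: pop r2=0x88, sp=0x9e
r3 is callee-saved → restored

REG = 0x13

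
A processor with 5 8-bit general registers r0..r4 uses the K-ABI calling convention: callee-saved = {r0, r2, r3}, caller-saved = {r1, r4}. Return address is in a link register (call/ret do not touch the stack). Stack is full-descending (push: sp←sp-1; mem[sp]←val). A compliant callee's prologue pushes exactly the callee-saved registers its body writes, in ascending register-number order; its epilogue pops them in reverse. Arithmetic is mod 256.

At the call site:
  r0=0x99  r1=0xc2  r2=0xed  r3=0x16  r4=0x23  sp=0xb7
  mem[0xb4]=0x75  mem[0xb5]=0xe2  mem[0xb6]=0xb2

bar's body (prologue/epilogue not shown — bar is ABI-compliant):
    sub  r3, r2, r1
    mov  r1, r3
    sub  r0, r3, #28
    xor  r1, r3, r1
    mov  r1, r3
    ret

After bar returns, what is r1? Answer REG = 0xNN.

prologue: push r0 → mem[0xb6]=0x99, sp=0xb6
prologue: push r3 → mem[0xb5]=0x16, sp=0xb5
body[0] sub  r3, r2, r1 → r3=0x2b
body[1] mov  r1, r3 → r1=0x2b
body[2] sub  r0, r3, #28 → r0=0x0f
body[3] xor  r1, r3, r1 → r1=0x00
body[4] mov  r1, r3 → r1=0x2b
epilogue: pop r3=0x16, sp=0xb6
epilogue: pop r0=0x99, sp=0xb7
r1 is caller-saved → body value

REG = 0x2b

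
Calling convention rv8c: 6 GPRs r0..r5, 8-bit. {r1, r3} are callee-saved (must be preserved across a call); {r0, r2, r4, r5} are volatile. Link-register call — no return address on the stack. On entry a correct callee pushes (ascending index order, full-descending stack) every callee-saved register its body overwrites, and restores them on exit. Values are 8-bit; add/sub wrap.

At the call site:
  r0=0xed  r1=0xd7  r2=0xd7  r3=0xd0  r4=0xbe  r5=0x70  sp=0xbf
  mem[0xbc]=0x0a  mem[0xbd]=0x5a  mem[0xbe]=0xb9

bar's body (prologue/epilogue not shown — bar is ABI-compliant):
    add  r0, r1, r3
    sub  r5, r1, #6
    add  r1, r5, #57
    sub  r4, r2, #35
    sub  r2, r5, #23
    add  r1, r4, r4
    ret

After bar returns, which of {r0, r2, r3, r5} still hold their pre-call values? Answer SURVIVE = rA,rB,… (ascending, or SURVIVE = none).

prologue: push r1 → mem[0xbe]=0xd7, sp=0xbe
body[0] add  r0, r1, r3 → r0=0xa7
body[1] sub  r5, r1, #6 → r5=0xd1
body[2] add  r1, r5, #57 → r1=0x0a
body[3] sub  r4, r2, #35 → r4=0xb4
body[4] sub  r2, r5, #23 → r2=0xba
body[5] add  r1, r4, r4 → r1=0x68
epilogue: pop r1=0xd7, sp=0xbf
r0: caller-saved, written=True
r2: caller-saved, written=True
r3: callee-saved, written=False
r5: caller-saved, written=True

SURVIVE = r3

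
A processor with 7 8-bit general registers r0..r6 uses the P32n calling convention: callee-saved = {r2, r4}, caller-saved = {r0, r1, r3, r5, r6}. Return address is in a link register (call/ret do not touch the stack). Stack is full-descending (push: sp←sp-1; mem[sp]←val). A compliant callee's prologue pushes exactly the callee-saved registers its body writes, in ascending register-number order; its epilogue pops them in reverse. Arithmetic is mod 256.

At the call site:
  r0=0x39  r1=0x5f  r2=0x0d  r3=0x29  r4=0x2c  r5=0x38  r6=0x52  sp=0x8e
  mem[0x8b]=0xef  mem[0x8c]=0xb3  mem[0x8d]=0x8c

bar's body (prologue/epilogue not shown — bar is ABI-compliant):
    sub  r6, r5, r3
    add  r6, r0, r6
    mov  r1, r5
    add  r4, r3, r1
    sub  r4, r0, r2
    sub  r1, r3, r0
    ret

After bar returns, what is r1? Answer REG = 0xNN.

prologue: push r4 → mem[0x8d]=0x2c, sp=0x8d
body[0] sub  r6, r5, r3 → r6=0x0f
body[1] add  r6, r0, r6 → r6=0x48
body[2] mov  r1, r5 → r1=0x38
body[3] add  r4, r3, r1 → r4=0x61
body[4] sub  r4, r0, r2 → r4=0x2c
body[5] sub  r1, r3, r0 → r1=0xf0
epilogue: pop r4=0x2c, sp=0x8e
r1 is caller-saved → body value

REG = 0xf0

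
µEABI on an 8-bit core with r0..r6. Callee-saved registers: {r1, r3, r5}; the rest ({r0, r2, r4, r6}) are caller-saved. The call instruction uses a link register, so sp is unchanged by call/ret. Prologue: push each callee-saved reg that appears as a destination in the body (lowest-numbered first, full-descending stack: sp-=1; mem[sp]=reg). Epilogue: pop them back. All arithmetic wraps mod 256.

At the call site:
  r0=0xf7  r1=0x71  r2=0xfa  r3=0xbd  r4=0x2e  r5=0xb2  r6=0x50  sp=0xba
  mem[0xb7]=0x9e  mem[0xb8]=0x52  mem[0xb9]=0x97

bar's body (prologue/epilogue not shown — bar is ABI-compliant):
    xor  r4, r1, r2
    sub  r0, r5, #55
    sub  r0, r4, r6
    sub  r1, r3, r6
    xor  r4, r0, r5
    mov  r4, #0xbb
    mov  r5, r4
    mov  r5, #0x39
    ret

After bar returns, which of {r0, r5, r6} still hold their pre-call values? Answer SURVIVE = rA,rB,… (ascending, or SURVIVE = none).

SURVIVE = r5,r6

prologue: push r1 -> mem[0xb9]=0x71, sp=0xb9
prologue: push r5 -> mem[0xb8]=0xb2, sp=0xb8
body[0] xor  r4, r1, r2 -> r4=0x8b
body[1] sub  r0, r5, #55 -> r0=0x7b
body[2] sub  r0, r4, r6 -> r0=0x3b
body[3] sub  r1, r3, r6 -> r1=0x6d
body[4] xor  r4, r0, r5 -> r4=0x89
body[5] mov  r4, #0xbb -> r4=0xbb
body[6] mov  r5, r4 -> r5=0xbb
body[7] mov  r5, #0x39 -> r5=0x39
epilogue: pop r5=0xb2, sp=0xb9
epilogue: pop r1=0x71, sp=0xba
r0: caller-saved, written=True
r5: callee-saved, written=True
r6: caller-saved, written=False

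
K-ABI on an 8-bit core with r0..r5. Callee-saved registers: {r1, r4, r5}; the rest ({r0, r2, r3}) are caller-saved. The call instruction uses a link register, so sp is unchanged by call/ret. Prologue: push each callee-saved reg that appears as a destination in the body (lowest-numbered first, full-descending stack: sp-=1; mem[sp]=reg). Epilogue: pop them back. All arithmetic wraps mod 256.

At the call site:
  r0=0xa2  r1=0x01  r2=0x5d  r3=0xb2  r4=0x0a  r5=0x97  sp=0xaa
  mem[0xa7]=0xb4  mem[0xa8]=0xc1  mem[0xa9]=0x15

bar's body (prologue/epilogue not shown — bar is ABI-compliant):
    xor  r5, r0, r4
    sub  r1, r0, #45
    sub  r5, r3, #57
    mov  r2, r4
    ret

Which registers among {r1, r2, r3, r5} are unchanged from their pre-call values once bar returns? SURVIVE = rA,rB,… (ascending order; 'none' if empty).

SURVIVE = r1,r3,r5

prologue: push r1 → mem[0xa9]=0x01, sp=0xa9
prologue: push r5 → mem[0xa8]=0x97, sp=0xa8
body[0] xor  r5, r0, r4 → r5=0xa8
body[1] sub  r1, r0, #45 → r1=0x75
body[2] sub  r5, r3, #57 → r5=0x79
body[3] mov  r2, r4 → r2=0x0a
epilogue: pop r5=0x97, sp=0xa9
epilogue: pop r1=0x01, sp=0xaa
r1: callee-saved, written=True
r2: caller-saved, written=True
r3: caller-saved, written=False
r5: callee-saved, written=True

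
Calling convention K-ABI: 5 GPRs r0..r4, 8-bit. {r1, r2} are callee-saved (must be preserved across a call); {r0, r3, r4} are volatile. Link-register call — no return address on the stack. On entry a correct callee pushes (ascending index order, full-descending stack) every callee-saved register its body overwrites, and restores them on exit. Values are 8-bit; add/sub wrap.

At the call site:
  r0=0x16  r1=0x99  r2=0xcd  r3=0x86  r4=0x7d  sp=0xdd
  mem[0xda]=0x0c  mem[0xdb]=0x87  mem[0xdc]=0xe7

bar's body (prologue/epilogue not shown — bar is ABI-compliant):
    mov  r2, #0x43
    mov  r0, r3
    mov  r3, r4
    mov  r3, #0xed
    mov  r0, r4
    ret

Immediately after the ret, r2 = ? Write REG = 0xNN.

REG = 0xcd

prologue: push r2 → mem[0xdc]=0xcd, sp=0xdc
body[0] mov  r2, #0x43 → r2=0x43
body[1] mov  r0, r3 → r0=0x86
body[2] mov  r3, r4 → r3=0x7d
body[3] mov  r3, #0xed → r3=0xed
body[4] mov  r0, r4 → r0=0x7d
epilogue: pop r2=0xcd, sp=0xdd
r2 is callee-saved → restored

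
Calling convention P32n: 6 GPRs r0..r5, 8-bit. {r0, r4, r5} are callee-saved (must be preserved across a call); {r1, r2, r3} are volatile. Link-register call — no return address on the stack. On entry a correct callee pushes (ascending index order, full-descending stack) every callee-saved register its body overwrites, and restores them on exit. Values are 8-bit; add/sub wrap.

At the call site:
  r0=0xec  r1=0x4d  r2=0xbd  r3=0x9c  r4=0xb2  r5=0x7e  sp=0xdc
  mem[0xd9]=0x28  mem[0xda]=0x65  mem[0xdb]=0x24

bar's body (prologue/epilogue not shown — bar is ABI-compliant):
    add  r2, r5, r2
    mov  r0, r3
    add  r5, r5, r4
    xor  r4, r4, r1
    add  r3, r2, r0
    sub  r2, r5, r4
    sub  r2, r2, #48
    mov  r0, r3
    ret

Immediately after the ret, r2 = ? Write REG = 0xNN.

REG = 0x01

prologue: push r0 -> mem[0xdb]=0xec, sp=0xdb
prologue: push r4 -> mem[0xda]=0xb2, sp=0xda
prologue: push r5 -> mem[0xd9]=0x7e, sp=0xd9
body[0] add  r2, r5, r2 -> r2=0x3b
body[1] mov  r0, r3 -> r0=0x9c
body[2] add  r5, r5, r4 -> r5=0x30
body[3] xor  r4, r4, r1 -> r4=0xff
body[4] add  r3, r2, r0 -> r3=0xd7
body[5] sub  r2, r5, r4 -> r2=0x31
body[6] sub  r2, r2, #48 -> r2=0x01
body[7] mov  r0, r3 -> r0=0xd7
epilogue: pop r5=0x7e, sp=0xda
epilogue: pop r4=0xb2, sp=0xdb
epilogue: pop r0=0xec, sp=0xdc
r2 is caller-saved -> body value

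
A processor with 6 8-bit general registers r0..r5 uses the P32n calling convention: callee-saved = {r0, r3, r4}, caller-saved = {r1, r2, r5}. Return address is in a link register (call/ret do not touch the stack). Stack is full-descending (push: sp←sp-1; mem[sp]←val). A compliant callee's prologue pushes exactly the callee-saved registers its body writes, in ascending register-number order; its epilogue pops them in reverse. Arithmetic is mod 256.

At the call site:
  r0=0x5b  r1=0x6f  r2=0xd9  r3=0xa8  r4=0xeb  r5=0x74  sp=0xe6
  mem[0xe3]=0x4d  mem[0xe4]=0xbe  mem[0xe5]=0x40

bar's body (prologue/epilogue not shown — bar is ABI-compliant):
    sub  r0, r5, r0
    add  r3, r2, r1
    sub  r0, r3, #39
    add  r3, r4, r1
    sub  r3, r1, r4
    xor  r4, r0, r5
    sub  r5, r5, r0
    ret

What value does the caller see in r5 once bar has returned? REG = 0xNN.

REG = 0x53

prologue: push r0 -> mem[0xe5]=0x5b, sp=0xe5
prologue: push r3 -> mem[0xe4]=0xa8, sp=0xe4
prologue: push r4 -> mem[0xe3]=0xeb, sp=0xe3
body[0] sub  r0, r5, r0 -> r0=0x19
body[1] add  r3, r2, r1 -> r3=0x48
body[2] sub  r0, r3, #39 -> r0=0x21
body[3] add  r3, r4, r1 -> r3=0x5a
body[4] sub  r3, r1, r4 -> r3=0x84
body[5] xor  r4, r0, r5 -> r4=0x55
body[6] sub  r5, r5, r0 -> r5=0x53
epilogue: pop r4=0xeb, sp=0xe4
epilogue: pop r3=0xa8, sp=0xe5
epilogue: pop r0=0x5b, sp=0xe6
r5 is caller-saved -> body value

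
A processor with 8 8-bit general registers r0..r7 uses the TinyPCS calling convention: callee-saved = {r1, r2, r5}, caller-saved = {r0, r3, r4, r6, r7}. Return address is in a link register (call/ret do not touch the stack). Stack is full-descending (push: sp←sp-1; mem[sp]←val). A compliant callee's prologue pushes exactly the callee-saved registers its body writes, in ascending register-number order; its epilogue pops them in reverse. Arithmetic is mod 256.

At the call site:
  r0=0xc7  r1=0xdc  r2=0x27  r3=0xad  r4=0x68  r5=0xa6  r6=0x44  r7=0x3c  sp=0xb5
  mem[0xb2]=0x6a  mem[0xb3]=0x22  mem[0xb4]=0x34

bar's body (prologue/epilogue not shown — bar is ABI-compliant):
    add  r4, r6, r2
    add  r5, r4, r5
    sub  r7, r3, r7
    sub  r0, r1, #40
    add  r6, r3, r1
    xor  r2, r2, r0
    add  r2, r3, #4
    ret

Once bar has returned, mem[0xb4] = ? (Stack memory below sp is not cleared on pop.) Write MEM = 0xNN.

MEM = 0x27

prologue: push r2 -> mem[0xb4]=0x27, sp=0xb4
prologue: push r5 -> mem[0xb3]=0xa6, sp=0xb3
body[0] add  r4, r6, r2 -> r4=0x6b
body[1] add  r5, r4, r5 -> r5=0x11
body[2] sub  r7, r3, r7 -> r7=0x71
body[3] sub  r0, r1, #40 -> r0=0xb4
body[4] add  r6, r3, r1 -> r6=0x89
body[5] xor  r2, r2, r0 -> r2=0x93
body[6] add  r2, r3, #4 -> r2=0xb1
epilogue: pop r5=0xa6, sp=0xb4
epilogue: pop r2=0x27, sp=0xb5
prologue pushed ['r2', 'r5'] at ['0xb4', '0xb3']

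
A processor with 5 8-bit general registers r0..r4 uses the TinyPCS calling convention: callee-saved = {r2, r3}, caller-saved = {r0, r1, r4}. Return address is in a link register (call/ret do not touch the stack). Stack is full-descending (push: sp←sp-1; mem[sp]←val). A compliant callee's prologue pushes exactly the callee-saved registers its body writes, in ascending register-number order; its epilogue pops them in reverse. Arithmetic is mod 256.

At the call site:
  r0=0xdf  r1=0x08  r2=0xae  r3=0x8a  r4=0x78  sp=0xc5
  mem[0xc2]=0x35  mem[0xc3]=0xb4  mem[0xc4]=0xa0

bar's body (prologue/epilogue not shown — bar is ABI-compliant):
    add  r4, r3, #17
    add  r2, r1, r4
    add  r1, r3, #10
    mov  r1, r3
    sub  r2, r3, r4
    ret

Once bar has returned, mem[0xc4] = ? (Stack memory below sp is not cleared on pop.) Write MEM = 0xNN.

prologue: push r2 -> mem[0xc4]=0xae, sp=0xc4
body[0] add  r4, r3, #17 -> r4=0x9b
body[1] add  r2, r1, r4 -> r2=0xa3
body[2] add  r1, r3, #10 -> r1=0x94
body[3] mov  r1, r3 -> r1=0x8a
body[4] sub  r2, r3, r4 -> r2=0xef
epilogue: pop r2=0xae, sp=0xc5
prologue pushed ['r2'] at ['0xc4']

MEM = 0xae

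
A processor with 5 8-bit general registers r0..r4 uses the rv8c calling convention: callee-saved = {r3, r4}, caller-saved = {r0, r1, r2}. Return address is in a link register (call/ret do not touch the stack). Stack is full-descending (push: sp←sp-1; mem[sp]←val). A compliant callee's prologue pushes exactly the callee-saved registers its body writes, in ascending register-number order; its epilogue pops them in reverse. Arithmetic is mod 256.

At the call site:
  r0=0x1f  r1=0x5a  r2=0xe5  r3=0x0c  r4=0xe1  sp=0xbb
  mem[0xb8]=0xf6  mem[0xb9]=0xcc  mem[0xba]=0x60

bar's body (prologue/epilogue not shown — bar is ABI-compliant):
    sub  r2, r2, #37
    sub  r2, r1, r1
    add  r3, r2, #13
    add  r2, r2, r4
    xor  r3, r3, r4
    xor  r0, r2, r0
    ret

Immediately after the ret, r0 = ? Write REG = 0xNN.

prologue: push r3 → mem[0xba]=0x0c, sp=0xba
body[0] sub  r2, r2, #37 → r2=0xc0
body[1] sub  r2, r1, r1 → r2=0x00
body[2] add  r3, r2, #13 → r3=0x0d
body[3] add  r2, r2, r4 → r2=0xe1
body[4] xor  r3, r3, r4 → r3=0xec
body[5] xor  r0, r2, r0 → r0=0xfe
epilogue: pop r3=0x0c, sp=0xbb
r0 is caller-saved → body value

REG = 0xfe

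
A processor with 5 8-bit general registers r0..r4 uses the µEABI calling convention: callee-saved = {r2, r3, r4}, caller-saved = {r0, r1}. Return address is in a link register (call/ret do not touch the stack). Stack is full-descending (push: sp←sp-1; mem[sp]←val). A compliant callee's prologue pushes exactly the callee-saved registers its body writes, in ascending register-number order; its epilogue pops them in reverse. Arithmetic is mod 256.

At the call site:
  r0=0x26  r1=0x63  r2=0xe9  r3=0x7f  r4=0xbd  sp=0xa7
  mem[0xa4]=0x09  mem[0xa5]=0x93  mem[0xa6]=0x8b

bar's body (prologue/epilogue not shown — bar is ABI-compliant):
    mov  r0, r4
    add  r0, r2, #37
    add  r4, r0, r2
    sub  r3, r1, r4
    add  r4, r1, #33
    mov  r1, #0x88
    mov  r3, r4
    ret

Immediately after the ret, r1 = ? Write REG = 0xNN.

REG = 0x88

prologue: push r3 -> mem[0xa6]=0x7f, sp=0xa6
prologue: push r4 -> mem[0xa5]=0xbd, sp=0xa5
body[0] mov  r0, r4 -> r0=0xbd
body[1] add  r0, r2, #37 -> r0=0x0e
body[2] add  r4, r0, r2 -> r4=0xf7
body[3] sub  r3, r1, r4 -> r3=0x6c
body[4] add  r4, r1, #33 -> r4=0x84
body[5] mov  r1, #0x88 -> r1=0x88
body[6] mov  r3, r4 -> r3=0x84
epilogue: pop r4=0xbd, sp=0xa6
epilogue: pop r3=0x7f, sp=0xa7
r1 is caller-saved -> body value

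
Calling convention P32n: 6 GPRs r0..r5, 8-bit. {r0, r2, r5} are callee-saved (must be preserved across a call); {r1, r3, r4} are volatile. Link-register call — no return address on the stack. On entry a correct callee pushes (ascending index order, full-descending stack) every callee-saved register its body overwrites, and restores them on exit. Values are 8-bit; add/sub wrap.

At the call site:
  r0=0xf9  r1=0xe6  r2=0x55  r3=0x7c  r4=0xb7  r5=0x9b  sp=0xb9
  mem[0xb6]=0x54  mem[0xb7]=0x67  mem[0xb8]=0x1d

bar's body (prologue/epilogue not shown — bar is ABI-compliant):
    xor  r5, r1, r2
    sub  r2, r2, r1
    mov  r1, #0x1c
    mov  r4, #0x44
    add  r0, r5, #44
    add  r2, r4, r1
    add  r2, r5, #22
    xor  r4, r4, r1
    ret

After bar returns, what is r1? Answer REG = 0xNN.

REG = 0x1c

prologue: push r0 -> mem[0xb8]=0xf9, sp=0xb8
prologue: push r2 -> mem[0xb7]=0x55, sp=0xb7
prologue: push r5 -> mem[0xb6]=0x9b, sp=0xb6
body[0] xor  r5, r1, r2 -> r5=0xb3
body[1] sub  r2, r2, r1 -> r2=0x6f
body[2] mov  r1, #0x1c -> r1=0x1c
body[3] mov  r4, #0x44 -> r4=0x44
body[4] add  r0, r5, #44 -> r0=0xdf
body[5] add  r2, r4, r1 -> r2=0x60
body[6] add  r2, r5, #22 -> r2=0xc9
body[7] xor  r4, r4, r1 -> r4=0x58
epilogue: pop r5=0x9b, sp=0xb7
epilogue: pop r2=0x55, sp=0xb8
epilogue: pop r0=0xf9, sp=0xb9
r1 is caller-saved -> body value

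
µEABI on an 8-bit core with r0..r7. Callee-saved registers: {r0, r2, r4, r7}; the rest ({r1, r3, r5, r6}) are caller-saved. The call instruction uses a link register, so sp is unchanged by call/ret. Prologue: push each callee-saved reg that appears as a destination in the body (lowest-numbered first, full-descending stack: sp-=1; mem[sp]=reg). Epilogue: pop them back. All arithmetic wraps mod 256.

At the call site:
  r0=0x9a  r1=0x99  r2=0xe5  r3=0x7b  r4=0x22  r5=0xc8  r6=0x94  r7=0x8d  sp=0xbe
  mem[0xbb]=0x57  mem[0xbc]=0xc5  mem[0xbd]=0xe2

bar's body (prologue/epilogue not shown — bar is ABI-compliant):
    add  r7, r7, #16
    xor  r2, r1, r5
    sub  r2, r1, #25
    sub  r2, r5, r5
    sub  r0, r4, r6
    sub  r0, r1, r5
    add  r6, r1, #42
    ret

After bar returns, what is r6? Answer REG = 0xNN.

prologue: push r0 → mem[0xbd]=0x9a, sp=0xbd
prologue: push r2 → mem[0xbc]=0xe5, sp=0xbc
prologue: push r7 → mem[0xbb]=0x8d, sp=0xbb
body[0] add  r7, r7, #16 → r7=0x9d
body[1] xor  r2, r1, r5 → r2=0x51
body[2] sub  r2, r1, #25 → r2=0x80
body[3] sub  r2, r5, r5 → r2=0x00
body[4] sub  r0, r4, r6 → r0=0x8e
body[5] sub  r0, r1, r5 → r0=0xd1
body[6] add  r6, r1, #42 → r6=0xc3
epilogue: pop r7=0x8d, sp=0xbc
epilogue: pop r2=0xe5, sp=0xbd
epilogue: pop r0=0x9a, sp=0xbe
r6 is caller-saved → body value

REG = 0xc3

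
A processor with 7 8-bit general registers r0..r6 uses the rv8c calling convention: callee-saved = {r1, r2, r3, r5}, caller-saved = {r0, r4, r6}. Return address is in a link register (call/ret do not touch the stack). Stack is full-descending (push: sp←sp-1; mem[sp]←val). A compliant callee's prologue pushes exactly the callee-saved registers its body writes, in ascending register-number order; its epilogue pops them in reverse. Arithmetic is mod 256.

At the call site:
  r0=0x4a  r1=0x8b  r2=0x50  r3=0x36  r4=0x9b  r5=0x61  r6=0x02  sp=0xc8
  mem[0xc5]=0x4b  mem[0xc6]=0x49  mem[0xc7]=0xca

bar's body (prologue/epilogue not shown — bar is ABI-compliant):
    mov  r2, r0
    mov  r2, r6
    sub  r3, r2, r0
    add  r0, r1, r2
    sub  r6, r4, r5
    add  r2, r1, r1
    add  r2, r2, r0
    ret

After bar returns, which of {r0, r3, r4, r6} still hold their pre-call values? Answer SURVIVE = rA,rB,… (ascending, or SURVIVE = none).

prologue: push r2 -> mem[0xc7]=0x50, sp=0xc7
prologue: push r3 -> mem[0xc6]=0x36, sp=0xc6
body[0] mov  r2, r0 -> r2=0x4a
body[1] mov  r2, r6 -> r2=0x02
body[2] sub  r3, r2, r0 -> r3=0xb8
body[3] add  r0, r1, r2 -> r0=0x8d
body[4] sub  r6, r4, r5 -> r6=0x3a
body[5] add  r2, r1, r1 -> r2=0x16
body[6] add  r2, r2, r0 -> r2=0xa3
epilogue: pop r3=0x36, sp=0xc7
epilogue: pop r2=0x50, sp=0xc8
r0: caller-saved, written=True
r3: callee-saved, written=True
r4: caller-saved, written=False
r6: caller-saved, written=True

SURVIVE = r3,r4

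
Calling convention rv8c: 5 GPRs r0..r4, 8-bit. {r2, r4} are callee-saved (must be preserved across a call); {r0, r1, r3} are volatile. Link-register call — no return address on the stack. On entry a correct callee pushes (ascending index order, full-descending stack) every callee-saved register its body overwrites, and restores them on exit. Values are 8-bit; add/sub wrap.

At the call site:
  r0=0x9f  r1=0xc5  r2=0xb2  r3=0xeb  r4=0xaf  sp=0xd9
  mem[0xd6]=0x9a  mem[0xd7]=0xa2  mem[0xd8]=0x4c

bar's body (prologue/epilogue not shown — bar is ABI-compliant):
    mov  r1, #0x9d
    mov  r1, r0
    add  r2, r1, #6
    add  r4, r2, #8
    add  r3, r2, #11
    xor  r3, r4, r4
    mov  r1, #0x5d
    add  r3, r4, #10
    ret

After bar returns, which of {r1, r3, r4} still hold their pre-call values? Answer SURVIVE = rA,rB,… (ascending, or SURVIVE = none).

prologue: push r2 → mem[0xd8]=0xb2, sp=0xd8
prologue: push r4 → mem[0xd7]=0xaf, sp=0xd7
body[0] mov  r1, #0x9d → r1=0x9d
body[1] mov  r1, r0 → r1=0x9f
body[2] add  r2, r1, #6 → r2=0xa5
body[3] add  r4, r2, #8 → r4=0xad
body[4] add  r3, r2, #11 → r3=0xb0
body[5] xor  r3, r4, r4 → r3=0x00
body[6] mov  r1, #0x5d → r1=0x5d
body[7] add  r3, r4, #10 → r3=0xb7
epilogue: pop r4=0xaf, sp=0xd8
epilogue: pop r2=0xb2, sp=0xd9
r1: caller-saved, written=True
r3: caller-saved, written=True
r4: callee-saved, written=True

SURVIVE = r4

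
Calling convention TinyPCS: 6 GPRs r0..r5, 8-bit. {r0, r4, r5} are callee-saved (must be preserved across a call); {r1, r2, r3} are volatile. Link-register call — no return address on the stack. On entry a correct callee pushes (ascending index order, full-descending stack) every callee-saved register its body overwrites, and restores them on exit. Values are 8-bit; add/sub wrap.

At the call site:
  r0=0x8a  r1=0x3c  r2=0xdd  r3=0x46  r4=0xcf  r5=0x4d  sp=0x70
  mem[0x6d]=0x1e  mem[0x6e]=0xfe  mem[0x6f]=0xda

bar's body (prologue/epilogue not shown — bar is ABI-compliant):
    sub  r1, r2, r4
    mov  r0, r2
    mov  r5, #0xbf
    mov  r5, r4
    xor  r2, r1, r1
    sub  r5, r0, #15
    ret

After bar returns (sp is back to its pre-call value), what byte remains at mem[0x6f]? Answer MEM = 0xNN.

prologue: push r0 → mem[0x6f]=0x8a, sp=0x6f
prologue: push r5 → mem[0x6e]=0x4d, sp=0x6e
body[0] sub  r1, r2, r4 → r1=0x0e
body[1] mov  r0, r2 → r0=0xdd
body[2] mov  r5, #0xbf → r5=0xbf
body[3] mov  r5, r4 → r5=0xcf
body[4] xor  r2, r1, r1 → r2=0x00
body[5] sub  r5, r0, #15 → r5=0xce
epilogue: pop r5=0x4d, sp=0x6f
epilogue: pop r0=0x8a, sp=0x70
prologue pushed ['r0', 'r5'] at ['0x6f', '0x6e']

MEM = 0x8a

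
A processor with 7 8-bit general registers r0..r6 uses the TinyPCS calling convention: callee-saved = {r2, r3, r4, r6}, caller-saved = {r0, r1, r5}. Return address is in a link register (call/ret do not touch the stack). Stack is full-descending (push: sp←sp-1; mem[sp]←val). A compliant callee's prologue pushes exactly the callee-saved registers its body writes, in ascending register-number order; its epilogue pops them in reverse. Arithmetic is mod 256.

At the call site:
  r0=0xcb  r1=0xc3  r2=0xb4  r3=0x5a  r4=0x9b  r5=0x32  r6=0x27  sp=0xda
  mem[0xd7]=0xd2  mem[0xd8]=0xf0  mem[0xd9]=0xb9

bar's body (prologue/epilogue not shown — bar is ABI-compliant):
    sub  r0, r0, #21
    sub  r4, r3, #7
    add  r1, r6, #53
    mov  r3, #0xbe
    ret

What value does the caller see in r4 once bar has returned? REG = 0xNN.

REG = 0x9b

prologue: push r3 -> mem[0xd9]=0x5a, sp=0xd9
prologue: push r4 -> mem[0xd8]=0x9b, sp=0xd8
body[0] sub  r0, r0, #21 -> r0=0xb6
body[1] sub  r4, r3, #7 -> r4=0x53
body[2] add  r1, r6, #53 -> r1=0x5c
body[3] mov  r3, #0xbe -> r3=0xbe
epilogue: pop r4=0x9b, sp=0xd9
epilogue: pop r3=0x5a, sp=0xda
r4 is callee-saved -> restored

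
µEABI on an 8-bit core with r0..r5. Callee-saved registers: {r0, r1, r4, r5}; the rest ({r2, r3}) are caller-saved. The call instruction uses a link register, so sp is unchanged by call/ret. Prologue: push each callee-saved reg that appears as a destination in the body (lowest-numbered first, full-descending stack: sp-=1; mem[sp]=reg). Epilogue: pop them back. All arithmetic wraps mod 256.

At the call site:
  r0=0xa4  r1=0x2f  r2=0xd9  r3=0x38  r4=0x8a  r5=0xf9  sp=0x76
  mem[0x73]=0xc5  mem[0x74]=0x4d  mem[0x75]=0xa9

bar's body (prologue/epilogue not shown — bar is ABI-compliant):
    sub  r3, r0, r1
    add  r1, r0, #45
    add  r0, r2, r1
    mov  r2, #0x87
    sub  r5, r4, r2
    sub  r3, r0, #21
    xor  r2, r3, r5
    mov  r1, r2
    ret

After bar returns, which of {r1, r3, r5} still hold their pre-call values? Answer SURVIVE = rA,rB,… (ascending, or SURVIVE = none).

prologue: push r0 -> mem[0x75]=0xa4, sp=0x75
prologue: push r1 -> mem[0x74]=0x2f, sp=0x74
prologue: push r5 -> mem[0x73]=0xf9, sp=0x73
body[0] sub  r3, r0, r1 -> r3=0x75
body[1] add  r1, r0, #45 -> r1=0xd1
body[2] add  r0, r2, r1 -> r0=0xaa
body[3] mov  r2, #0x87 -> r2=0x87
body[4] sub  r5, r4, r2 -> r5=0x03
body[5] sub  r3, r0, #21 -> r3=0x95
body[6] xor  r2, r3, r5 -> r2=0x96
body[7] mov  r1, r2 -> r1=0x96
epilogue: pop r5=0xf9, sp=0x74
epilogue: pop r1=0x2f, sp=0x75
epilogue: pop r0=0xa4, sp=0x76
r1: callee-saved, written=True
r3: caller-saved, written=True
r5: callee-saved, written=True

SURVIVE = r1,r5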